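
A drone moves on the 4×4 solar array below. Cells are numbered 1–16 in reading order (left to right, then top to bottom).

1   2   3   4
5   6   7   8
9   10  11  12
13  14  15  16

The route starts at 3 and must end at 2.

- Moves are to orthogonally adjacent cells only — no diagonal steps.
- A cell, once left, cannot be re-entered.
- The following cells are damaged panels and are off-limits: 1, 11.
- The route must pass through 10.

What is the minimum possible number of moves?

Any route passes through 10 somewhere between 3 and 2. Summing Manhattan distances along the two legs (3 → 10 → 2) gives a lower bound of 3 + 2 = 5 moves.
The shortest route satisfying every rule uses 9 moves: 3 → 7 → 8 → 12 → 16 → 15 → 14 → 10 → 6 → 2.
The bound of 5 isn't tight here; checking systematically, no route of length 5 through 8 satisfies every constraint (on a 4-connected grid the length of any start-to-goal walk has the same parity as the Manhattan bound, so only lengths 5, 7, 9, … need checking), so 9 is the minimum.

9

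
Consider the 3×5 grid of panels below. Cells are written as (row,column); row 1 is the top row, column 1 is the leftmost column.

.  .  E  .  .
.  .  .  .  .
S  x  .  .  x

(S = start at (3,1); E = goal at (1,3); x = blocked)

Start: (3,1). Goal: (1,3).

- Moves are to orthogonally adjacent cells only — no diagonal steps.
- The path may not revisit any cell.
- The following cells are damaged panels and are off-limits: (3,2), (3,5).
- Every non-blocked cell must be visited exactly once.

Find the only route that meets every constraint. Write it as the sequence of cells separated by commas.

(3,1), (2,1), (1,1), (1,2), (2,2), (2,3), (3,3), (3,4), (2,4), (2,5), (1,5), (1,4), (1,3)

Need to visit all 13 open cells exactly once, starting at (3,1) and ending at (1,3).
Cell (3,4) has only two open neighbours ((2,4) and (3,3)), so the path must pass straight through it: one of those is the cell it's entered from and the other is where it exits.
Route from (3,1): up 2 to (1,1), right 1 to (1,2), down 1 to (2,2), right 1 to (2,3), down 1 to (3,3), right 1 to (3,4), up 1 to (2,4), right 1 to (2,5), up 1 to (1,5), left 2 to (1,3) — 12 moves in all.
Check: all 13 open cells covered.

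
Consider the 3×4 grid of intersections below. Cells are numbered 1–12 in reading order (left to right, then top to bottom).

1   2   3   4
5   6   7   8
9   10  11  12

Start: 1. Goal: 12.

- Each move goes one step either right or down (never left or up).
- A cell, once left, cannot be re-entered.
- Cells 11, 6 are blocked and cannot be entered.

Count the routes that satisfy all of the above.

2

A right/down-only route from 1 to 12 makes exactly 2 down-moves and 3 right-moves in some order.
With no other constraints that would be C(5,2) = 10 routes.
Subtract routes through each blocked cell (inclusion–exclusion for overlaps): − through 6: 6 − through 11: 6 + through 6&11: 4 → 2.
That gives 2 routes.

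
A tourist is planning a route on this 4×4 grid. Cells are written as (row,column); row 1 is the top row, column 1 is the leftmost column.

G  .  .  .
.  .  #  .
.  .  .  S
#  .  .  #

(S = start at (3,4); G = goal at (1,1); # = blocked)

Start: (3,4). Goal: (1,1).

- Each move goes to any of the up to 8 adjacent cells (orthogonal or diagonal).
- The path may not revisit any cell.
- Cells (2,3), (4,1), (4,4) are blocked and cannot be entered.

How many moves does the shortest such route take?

3

With diagonal moves allowed, the Chebyshev distance max(|Δrow|,|Δcol|) from (3,4) to (1,1) is 3, so at least 3 moves are needed.
A route of 3 moves achieves this: (3,4) → (3,3) → (2,2) → (1,1).
Since 3 matches the lower bound, it is optimal.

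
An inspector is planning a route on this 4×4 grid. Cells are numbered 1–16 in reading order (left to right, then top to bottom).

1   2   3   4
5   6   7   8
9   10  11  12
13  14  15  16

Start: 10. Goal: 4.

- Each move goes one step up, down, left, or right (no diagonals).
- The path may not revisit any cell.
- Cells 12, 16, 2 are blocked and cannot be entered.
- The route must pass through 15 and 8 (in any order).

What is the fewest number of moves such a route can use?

6

Any route passes through 15 and 8 in some order between 10 and 4. Summing Manhattan distances along each leg and taking the cheapest ordering (10 → 15 → 8 → 4) gives a lower bound of 2 + 3 + 1 = 6 moves.
A route of 6 moves achieves this: 10 → 14 → 15 → 11 → 7 → 8 → 4.
Since 6 matches the lower bound, it is optimal.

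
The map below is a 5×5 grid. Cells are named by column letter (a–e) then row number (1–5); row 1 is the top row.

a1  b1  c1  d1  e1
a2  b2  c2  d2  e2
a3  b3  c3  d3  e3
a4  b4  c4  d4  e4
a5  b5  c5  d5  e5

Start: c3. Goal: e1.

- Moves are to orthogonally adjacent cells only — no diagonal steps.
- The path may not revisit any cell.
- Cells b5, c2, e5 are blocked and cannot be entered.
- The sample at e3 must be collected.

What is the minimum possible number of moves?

Any route passes through e3 somewhere between c3 and e1. Summing Manhattan distances along the two legs (c3 → e3 → e1) gives a lower bound of 2 + 2 = 4 moves.
A route of 4 moves achieves this: c3 → d3 → e3 → e2 → e1.
Since 4 matches the lower bound, it is optimal.

4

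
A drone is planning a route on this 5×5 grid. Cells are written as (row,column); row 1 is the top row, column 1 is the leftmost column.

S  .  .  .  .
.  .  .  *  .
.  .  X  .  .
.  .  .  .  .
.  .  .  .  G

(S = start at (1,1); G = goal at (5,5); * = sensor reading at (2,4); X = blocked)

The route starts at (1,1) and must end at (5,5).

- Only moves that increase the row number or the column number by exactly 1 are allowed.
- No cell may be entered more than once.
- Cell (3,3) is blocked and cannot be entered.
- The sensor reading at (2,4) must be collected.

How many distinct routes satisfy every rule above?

16

A right/down-only route from (1,1) to (5,5) makes exactly 4 down-moves and 4 right-moves in some order.
With no other constraints that would be C(8,4) = 70 routes.
Split at (2,4) and multiply the segment counts (each segment already excludes blocked cells): (1,1)→(2,4): 4; (2,4)→(5,5): 4; product = 16.
That gives 16 routes.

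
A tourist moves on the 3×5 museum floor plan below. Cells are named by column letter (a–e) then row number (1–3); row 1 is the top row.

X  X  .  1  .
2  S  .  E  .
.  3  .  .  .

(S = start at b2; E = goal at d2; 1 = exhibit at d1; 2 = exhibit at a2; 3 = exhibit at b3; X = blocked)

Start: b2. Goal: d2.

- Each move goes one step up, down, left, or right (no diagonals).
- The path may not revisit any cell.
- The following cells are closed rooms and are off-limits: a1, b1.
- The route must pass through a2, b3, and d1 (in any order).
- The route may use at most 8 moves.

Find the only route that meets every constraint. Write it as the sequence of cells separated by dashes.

b2 - a2 - a3 - b3 - c3 - c2 - c1 - d1 - d2

Any route must reach a2, b3, and d1 and still end at d2 within 8 moves, so the order of the required stops is forced.
Route from b2: left to a2, down to a3, 2× right (reaching c3), 2× up (reaching c1), right to d1, down to d2 — 8 moves in all.
Check: all required cells visited; 8 ≤ 8 moves.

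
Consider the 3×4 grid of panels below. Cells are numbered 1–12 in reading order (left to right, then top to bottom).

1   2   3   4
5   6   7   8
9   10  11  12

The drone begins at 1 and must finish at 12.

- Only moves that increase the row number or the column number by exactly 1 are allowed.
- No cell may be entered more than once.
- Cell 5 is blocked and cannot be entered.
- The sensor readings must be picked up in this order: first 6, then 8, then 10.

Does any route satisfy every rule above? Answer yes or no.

no

10 lies to the left of 8, so going from 8 to 10 would need a leftward move — but moves only go right/down, so 8 cannot be visited before 10.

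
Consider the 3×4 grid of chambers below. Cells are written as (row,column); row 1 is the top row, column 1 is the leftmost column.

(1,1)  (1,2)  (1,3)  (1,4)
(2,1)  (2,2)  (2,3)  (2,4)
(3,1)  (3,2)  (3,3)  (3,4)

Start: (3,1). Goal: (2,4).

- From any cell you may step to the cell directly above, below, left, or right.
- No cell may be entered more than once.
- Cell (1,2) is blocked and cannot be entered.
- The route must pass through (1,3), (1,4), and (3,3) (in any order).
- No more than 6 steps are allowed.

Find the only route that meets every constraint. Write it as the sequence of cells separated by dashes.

(3,1) - (3,2) - (3,3) - (2,3) - (1,3) - (1,4) - (2,4)

The budget equals the shortest possible length, so every move has to be on a shortest route through the required cells.
Route from (3,1): right 2 to (3,3), up 2 to (1,3), right 1 to (1,4), down 1 to (2,4) — 6 moves in all.
Check: all required cells visited; 6 ≤ 6 moves.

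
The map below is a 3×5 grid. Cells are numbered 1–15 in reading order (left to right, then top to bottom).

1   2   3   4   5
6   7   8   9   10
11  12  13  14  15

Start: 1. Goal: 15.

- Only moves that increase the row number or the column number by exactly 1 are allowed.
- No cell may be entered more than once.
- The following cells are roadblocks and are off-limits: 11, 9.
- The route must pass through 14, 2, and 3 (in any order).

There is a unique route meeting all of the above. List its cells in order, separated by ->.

1 -> 2 -> 3 -> 8 -> 13 -> 14 -> 15

Moves only go right or down, so the column and row indices never decrease.
Route from 1: right 2 to 3, down 2 to 13, right 2 to 15 — 6 moves in all.
Check: all required cells visited.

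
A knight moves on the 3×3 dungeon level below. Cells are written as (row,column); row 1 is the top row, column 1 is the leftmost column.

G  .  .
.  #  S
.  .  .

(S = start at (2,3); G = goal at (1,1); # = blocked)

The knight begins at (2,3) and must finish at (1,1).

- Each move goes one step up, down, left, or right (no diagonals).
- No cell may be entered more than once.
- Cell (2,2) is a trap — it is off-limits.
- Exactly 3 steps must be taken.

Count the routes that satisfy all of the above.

1

Need simple routes of exactly 3 moves from (2,3) to (1,1) (Manhattan distance 3, so 0 moves are spent on a detour and 0 undoing it).
Enumerating: (2,3) (1,3) (1,2) (1,1).
That gives 1 route.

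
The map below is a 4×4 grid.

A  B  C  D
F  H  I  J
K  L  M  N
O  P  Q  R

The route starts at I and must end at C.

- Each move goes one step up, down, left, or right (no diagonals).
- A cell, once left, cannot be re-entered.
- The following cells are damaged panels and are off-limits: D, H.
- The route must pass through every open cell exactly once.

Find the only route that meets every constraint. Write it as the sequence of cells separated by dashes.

Need to visit all 14 open cells exactly once, starting at I and ending at C.
Cell F has only two open neighbours (A and K), so the path must pass straight through it: one of those is the cell it's entered from and the other is where it exits.
Route from I: right to J, 2× down (reaching R), left to Q, up to M, left to L, down to P, left to O, 3× up (reaching A), 2× right (reaching C) — 13 moves in all.
Check: all 14 open cells covered.

I - J - N - R - Q - M - L - P - O - K - F - A - B - C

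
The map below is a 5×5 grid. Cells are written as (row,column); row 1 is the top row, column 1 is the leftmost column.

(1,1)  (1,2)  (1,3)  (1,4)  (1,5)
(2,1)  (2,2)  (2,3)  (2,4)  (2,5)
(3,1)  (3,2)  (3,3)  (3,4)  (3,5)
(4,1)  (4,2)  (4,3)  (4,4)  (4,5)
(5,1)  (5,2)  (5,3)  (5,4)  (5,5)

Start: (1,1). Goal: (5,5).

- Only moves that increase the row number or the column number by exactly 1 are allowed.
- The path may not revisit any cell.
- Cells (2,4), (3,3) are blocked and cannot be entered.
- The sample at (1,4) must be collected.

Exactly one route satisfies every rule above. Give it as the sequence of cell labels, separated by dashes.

Moves only go right or down, so the column and row indices never decrease.
Route from (1,1): 4× right (reaching (1,5)), 4× down (reaching (5,5)) — 8 moves in all.
Check: all required cells visited.

(1,1) - (1,2) - (1,3) - (1,4) - (1,5) - (2,5) - (3,5) - (4,5) - (5,5)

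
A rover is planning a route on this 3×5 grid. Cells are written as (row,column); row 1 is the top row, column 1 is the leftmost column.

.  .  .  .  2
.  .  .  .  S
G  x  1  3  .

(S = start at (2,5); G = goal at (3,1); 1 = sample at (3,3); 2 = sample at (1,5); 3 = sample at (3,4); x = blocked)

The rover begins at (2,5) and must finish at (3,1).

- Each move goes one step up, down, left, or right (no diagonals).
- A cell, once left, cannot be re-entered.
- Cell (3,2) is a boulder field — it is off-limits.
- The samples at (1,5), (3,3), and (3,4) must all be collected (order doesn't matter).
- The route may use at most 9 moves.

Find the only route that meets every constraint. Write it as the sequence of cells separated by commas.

(2,5), (1,5), (1,4), (2,4), (3,4), (3,3), (2,3), (2,2), (2,1), (3,1)

The 9-move cap with required stops at (1,5), (3,3), (3,4) leaves no slack for detours.
Route from (2,5): up 1 to (1,5), left 1 to (1,4), down 2 to (3,4), left 1 to (3,3), up 1 to (2,3), left 2 to (2,1), down 1 to (3,1) — 9 moves in all.
Check: all required cells visited; 9 ≤ 9 moves.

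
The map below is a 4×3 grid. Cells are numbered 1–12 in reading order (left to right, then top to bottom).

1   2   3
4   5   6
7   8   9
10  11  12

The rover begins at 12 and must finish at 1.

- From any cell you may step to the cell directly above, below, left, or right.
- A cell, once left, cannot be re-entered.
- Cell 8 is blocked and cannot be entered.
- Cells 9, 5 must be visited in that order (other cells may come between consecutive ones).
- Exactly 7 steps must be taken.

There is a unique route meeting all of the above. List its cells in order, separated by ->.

12 -> 9 -> 6 -> 3 -> 2 -> 5 -> 4 -> 1

The waypoints must appear in the order 9, 5, with no cell reused.
Route from 12: 3× up (reaching 3), left to 2, down to 5, left to 4, up to 1 — 7 moves in all.
Check: order respected (9 at step 1, 5 at step 5); 7 moves as required.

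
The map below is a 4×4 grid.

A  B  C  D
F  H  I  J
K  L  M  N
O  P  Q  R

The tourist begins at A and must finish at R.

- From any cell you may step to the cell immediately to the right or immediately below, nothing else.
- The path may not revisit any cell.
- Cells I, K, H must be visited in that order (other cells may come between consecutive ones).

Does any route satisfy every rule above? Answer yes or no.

no

K lies to the left of I, so going from I to K would need a leftward move — but moves only go right/down, so I cannot be visited before K.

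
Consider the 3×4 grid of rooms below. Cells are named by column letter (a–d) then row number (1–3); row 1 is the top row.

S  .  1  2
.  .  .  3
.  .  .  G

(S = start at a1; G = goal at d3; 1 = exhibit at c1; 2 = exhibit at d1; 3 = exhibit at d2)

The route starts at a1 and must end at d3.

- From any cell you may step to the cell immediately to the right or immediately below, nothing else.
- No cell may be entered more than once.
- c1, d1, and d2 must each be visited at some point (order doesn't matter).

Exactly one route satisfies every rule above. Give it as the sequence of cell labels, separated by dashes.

Moves only go right or down, so the column and row indices never decrease.
Route from a1: 3× right (reaching d1), 2× down (reaching d3) — 5 moves in all.
Check: all required cells visited.

a1 - b1 - c1 - d1 - d2 - d3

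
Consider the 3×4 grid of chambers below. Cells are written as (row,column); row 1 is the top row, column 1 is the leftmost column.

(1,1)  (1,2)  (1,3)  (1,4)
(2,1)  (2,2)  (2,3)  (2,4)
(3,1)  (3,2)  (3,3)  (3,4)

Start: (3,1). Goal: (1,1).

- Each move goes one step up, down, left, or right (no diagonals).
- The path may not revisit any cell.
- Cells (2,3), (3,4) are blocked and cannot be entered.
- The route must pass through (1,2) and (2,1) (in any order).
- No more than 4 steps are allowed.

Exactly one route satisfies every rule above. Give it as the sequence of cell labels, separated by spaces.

The 4-move cap with required stops at (1,2), (2,1) leaves no slack for detours.
Route from (3,1): up 1 to (2,1), right 1 to (2,2), up 1 to (1,2), left 1 to (1,1) — 4 moves in all.
Check: all required cells visited; 4 ≤ 4 moves.

(3,1) (2,1) (2,2) (1,2) (1,1)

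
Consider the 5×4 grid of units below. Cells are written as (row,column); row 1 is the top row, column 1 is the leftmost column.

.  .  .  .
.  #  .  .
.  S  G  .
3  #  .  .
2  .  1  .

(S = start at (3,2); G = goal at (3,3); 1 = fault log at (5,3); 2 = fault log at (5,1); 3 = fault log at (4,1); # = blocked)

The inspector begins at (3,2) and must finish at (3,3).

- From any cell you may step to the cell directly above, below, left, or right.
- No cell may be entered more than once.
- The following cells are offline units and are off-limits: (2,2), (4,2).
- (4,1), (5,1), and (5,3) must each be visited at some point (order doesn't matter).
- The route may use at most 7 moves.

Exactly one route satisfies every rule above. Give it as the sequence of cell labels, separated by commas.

(3,2), (3,1), (4,1), (5,1), (5,2), (5,3), (4,3), (3,3)

The budget equals the shortest possible length, so every move has to be on a shortest route through the required cells.
Route from (3,2): left 1 to (3,1), down 2 to (5,1), right 2 to (5,3), up 2 to (3,3) — 7 moves in all.
Check: all required cells visited; 7 ≤ 7 moves.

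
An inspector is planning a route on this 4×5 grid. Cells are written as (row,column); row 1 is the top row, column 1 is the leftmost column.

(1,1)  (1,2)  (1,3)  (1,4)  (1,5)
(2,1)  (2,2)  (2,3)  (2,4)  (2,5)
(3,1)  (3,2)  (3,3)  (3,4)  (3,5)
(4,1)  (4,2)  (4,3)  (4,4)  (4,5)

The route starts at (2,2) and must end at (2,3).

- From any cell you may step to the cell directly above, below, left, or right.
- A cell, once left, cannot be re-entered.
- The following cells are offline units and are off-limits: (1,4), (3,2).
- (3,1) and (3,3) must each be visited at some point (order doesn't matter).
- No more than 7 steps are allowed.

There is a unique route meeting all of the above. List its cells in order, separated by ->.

(2,2) -> (2,1) -> (3,1) -> (4,1) -> (4,2) -> (4,3) -> (3,3) -> (2,3)

Any route must reach (3,1) and (3,3) and still end at (2,3) within 7 moves, so the order of the required stops is forced.
Route from (2,2): left to (2,1), 2× down (reaching (4,1)), 2× right (reaching (4,3)), 2× up (reaching (2,3)) — 7 moves in all.
Check: all required cells visited; 7 ≤ 7 moves.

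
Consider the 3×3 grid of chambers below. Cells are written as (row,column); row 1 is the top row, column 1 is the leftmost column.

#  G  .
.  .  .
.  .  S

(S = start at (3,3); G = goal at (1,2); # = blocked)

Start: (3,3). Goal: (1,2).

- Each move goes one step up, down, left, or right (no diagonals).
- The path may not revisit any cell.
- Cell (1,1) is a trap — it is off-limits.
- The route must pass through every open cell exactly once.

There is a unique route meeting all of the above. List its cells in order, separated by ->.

Need to visit all 8 open cells exactly once, starting at (3,3) and ending at (1,2).
Cell (3,1) has only two open neighbours ((2,1) and (3,2)), so the path must pass straight through it: one of those is the cell it's entered from and the other is where it exits.
Route from (3,3): left 2 to (3,1), up 1 to (2,1), right 2 to (2,3), up 1 to (1,3), left 1 to (1,2) — 7 moves in all.
Check: all 8 open cells covered.

(3,3) -> (3,2) -> (3,1) -> (2,1) -> (2,2) -> (2,3) -> (1,3) -> (1,2)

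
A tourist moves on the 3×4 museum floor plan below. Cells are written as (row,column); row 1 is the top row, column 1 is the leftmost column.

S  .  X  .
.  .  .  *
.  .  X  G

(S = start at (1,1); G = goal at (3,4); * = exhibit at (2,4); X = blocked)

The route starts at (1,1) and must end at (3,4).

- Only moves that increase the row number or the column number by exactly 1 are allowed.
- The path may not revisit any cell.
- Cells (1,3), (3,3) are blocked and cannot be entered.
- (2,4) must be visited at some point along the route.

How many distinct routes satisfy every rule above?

A right/down-only route from (1,1) to (3,4) makes exactly 2 down-moves and 3 right-moves in some order.
With no other constraints that would be C(5,2) = 10 routes.
Split at (2,4) and multiply the segment counts (each segment already excludes blocked cells): (1,1)→(2,4): 2; (2,4)→(3,4): 1; product = 2.
That gives 2 routes.

2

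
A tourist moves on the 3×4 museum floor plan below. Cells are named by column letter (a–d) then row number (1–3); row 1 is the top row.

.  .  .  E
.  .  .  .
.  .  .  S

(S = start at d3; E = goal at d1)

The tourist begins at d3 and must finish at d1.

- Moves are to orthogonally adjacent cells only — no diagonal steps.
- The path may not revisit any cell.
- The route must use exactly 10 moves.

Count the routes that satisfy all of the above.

10

Need simple routes of exactly 10 moves from d3 to d1 (Manhattan distance 2, so 4 moves are spent on a detour and 4 undoing it).
Branch systematically from the start, pruning whenever the remaining move budget drops below the Manhattan distance to d1 or differs from it in parity. Grouping the completions by first move — via d2: 4; via c3: 6 — and summing: 4 + 6 = 10.
That gives 10 routes.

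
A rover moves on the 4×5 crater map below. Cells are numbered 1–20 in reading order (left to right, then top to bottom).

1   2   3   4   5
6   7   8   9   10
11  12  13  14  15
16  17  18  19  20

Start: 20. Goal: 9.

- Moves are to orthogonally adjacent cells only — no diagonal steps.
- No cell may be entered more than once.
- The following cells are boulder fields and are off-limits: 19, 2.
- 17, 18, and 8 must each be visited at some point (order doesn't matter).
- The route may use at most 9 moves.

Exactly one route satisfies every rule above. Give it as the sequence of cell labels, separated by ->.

20 -> 15 -> 14 -> 13 -> 18 -> 17 -> 12 -> 7 -> 8 -> 9

The 9-move cap with required stops at 17, 18, 8 leaves no slack for detours.
Route from 20: up 1 to 15, left 2 to 13, down 1 to 18, left 1 to 17, up 2 to 7, right 2 to 9 — 9 moves in all.
Check: all required cells visited; 9 ≤ 9 moves.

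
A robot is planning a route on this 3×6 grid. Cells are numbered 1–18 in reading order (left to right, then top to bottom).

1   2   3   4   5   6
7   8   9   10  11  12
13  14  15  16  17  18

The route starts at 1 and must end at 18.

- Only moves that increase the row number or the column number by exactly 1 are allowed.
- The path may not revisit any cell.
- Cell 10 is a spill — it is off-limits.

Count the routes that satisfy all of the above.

A right/down-only route from 1 to 18 makes exactly 2 down-moves and 5 right-moves in some order.
With no other constraints that would be C(7,2) = 21 routes.
Subtract routes through each blocked cell (inclusion–exclusion for overlaps): − through 10: 12 → 9.
That gives 9 routes.

9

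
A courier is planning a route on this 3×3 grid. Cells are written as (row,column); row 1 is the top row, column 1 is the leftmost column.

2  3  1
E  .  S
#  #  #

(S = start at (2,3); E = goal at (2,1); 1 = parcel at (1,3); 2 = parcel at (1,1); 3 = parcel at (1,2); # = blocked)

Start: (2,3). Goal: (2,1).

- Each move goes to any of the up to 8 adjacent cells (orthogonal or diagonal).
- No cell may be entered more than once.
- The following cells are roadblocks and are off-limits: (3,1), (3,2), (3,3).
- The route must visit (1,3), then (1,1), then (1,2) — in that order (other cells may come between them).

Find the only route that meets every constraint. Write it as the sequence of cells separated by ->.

(2,3) -> (1,3) -> (2,2) -> (1,1) -> (1,2) -> (2,1)

The waypoints must appear in the order (1,3), (1,1), (1,2), with no cell reused.
Route from (2,3): up 1 to (1,3), down-left 1 to (2,2), up-left 1 to (1,1), right 1 to (1,2), down-left 1 to (2,1) — 5 moves in all.
Check: order respected (1 at step 1, 2 at step 3, 3 at step 4).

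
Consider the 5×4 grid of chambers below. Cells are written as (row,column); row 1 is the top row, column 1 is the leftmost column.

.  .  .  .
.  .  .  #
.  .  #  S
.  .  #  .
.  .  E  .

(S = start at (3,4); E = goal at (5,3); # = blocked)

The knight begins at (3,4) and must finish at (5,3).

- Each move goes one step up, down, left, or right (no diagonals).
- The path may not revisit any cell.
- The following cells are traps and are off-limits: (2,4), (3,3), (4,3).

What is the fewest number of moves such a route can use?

The Manhattan distance from (3,4) to (5,3) is |3−5| + |4−3| = 3, so at least 3 moves are needed.
A route of 3 moves achieves this: (3,4) → (4,4) → (5,4) → (5,3).
Since 3 matches the lower bound, it is optimal.

3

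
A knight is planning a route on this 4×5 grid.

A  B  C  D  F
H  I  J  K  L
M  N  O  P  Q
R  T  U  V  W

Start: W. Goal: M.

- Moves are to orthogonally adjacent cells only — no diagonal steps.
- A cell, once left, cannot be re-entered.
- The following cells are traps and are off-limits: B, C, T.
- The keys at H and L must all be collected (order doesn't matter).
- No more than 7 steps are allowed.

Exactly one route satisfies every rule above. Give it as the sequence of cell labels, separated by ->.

The 7-move cap with required stops at H, L leaves no slack for detours.
Route from W: 2× up (reaching L), 4× left (reaching H), down to M — 7 moves in all.
Check: all required cells visited; 7 ≤ 7 moves.

W -> Q -> L -> K -> J -> I -> H -> M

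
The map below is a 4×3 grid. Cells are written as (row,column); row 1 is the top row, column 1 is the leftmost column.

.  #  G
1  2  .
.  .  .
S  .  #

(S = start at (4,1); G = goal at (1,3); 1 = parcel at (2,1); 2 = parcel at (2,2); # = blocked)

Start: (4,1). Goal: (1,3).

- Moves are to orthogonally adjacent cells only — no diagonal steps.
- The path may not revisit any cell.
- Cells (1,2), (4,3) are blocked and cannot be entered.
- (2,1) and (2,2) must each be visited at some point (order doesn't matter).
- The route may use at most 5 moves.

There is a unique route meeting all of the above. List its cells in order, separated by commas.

(4,1), (3,1), (2,1), (2,2), (2,3), (1,3)

Any route must reach (2,1) and (2,2) and still end at (1,3) within 5 moves, so the order of the required stops is forced.
Route from (4,1): 2× up (reaching (2,1)), 2× right (reaching (2,3)), up to (1,3) — 5 moves in all.
Check: all required cells visited; 5 ≤ 5 moves.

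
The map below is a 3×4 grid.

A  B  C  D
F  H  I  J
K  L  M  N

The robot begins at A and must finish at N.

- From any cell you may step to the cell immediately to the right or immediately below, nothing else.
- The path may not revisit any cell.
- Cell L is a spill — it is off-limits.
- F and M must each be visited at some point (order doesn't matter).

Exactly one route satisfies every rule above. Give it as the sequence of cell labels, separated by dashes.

A - F - H - I - M - N

Moves only go right or down, so the column and row indices never decrease.
Route from A: down to F, 2× right (reaching I), down to M, right to N — 5 moves in all.
Check: all required cells visited.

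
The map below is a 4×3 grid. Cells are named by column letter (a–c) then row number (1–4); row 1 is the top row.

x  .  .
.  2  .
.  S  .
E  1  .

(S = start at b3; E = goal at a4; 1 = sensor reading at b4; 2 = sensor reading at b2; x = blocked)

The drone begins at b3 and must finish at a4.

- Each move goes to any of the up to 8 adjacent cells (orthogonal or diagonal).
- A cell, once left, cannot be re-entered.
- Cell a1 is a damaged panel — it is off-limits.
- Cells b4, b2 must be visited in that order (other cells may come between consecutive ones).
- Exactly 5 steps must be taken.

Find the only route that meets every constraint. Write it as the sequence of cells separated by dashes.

The waypoints must appear in the order b4, b2, with no cell reused.
Route from b3: down 1 to b4, up-right 1 to c3, up-left 1 to b2, down-left 1 to a3, down 1 to a4 — 5 moves in all.
Check: order respected (1 at step 1, 2 at step 3); 5 moves as required.

b3 - b4 - c3 - b2 - a3 - a4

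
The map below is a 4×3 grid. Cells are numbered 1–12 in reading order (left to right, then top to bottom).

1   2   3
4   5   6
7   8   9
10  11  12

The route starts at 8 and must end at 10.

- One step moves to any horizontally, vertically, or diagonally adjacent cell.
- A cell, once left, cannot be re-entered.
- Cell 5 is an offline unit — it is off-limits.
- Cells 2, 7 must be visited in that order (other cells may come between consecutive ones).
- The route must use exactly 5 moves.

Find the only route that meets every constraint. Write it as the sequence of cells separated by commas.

8, 6, 2, 4, 7, 10

The waypoints must appear in the order 2, 7, with no cell reused.
Route from 8: up-right to 6, up-left to 2, down-left to 4, 2× down (reaching 10) — 5 moves in all.
Check: order respected (2 at step 2, 7 at step 4); 5 moves as required.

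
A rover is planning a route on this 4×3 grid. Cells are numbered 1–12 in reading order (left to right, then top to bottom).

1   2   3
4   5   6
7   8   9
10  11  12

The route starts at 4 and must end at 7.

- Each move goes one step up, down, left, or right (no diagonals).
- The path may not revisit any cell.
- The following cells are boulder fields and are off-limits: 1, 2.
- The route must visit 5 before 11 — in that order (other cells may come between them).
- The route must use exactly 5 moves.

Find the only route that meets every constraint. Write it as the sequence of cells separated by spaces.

4 5 8 11 10 7

The waypoints must appear in the order 5, 11, with no cell reused.
Route from 4: right to 5, 2× down (reaching 11), left to 10, up to 7 — 5 moves in all.
Check: order respected (5 at step 1, 11 at step 3); 5 moves as required.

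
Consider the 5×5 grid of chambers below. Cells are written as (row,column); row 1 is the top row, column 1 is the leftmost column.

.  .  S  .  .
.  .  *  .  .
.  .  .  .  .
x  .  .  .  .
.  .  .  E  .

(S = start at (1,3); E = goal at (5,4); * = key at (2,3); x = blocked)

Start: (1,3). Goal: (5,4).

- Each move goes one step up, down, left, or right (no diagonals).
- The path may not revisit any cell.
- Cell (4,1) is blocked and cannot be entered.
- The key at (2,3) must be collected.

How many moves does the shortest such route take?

5

Any route passes through (2,3) somewhere between (1,3) and (5,4). Summing Manhattan distances along the two legs ((1,3) → (2,3) → (5,4)) gives a lower bound of 1 + 4 = 5 moves.
A route of 5 moves achieves this: (1,3) → (2,3) → (3,3) → (4,3) → (5,3) → (5,4).
Since 5 matches the lower bound, it is optimal.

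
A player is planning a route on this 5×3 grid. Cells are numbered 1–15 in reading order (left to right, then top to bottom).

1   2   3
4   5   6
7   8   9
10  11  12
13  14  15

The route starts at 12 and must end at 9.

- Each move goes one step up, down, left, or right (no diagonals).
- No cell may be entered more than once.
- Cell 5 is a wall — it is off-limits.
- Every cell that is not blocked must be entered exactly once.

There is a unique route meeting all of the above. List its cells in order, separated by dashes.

12 - 15 - 14 - 13 - 10 - 11 - 8 - 7 - 4 - 1 - 2 - 3 - 6 - 9

Need to visit all 14 open cells exactly once, starting at 12 and ending at 9.
Cell 1 has only two open neighbours (4 and 2), so the path must pass straight through it: one of those is the cell it's entered from and the other is where it exits.
Route from 12: down 1 to 15, left 2 to 13, up 1 to 10, right 1 to 11, up 1 to 8, left 1 to 7, up 2 to 1, right 2 to 3, down 2 to 9 — 13 moves in all.
Check: all 14 open cells covered.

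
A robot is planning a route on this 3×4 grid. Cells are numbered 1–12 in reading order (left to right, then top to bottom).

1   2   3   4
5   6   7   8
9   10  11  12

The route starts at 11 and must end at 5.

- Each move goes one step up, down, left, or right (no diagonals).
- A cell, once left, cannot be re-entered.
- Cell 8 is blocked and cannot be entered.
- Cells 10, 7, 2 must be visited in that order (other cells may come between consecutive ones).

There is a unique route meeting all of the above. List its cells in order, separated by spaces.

11 10 6 7 3 2 1 5

The waypoints must appear in the order 10, 7, 2, with no cell reused.
Route from 11: left 1 to 10, up 1 to 6, right 1 to 7, up 1 to 3, left 2 to 1, down 1 to 5 — 7 moves in all.
Check: order respected (10 at step 1, 7 at step 3, 2 at step 5).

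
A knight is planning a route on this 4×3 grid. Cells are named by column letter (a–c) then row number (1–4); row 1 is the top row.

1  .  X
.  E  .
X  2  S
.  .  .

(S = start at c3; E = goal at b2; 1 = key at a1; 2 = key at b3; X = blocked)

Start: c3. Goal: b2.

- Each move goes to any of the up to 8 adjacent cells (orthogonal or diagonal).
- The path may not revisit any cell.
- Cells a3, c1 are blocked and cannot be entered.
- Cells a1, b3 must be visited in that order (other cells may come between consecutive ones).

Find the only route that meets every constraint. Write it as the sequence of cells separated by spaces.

c3 c2 b1 a1 a2 b3 b2

The waypoints must appear in the order a1, b3, with no cell reused.
Route from c3: up to c2, up-left to b1, left to a1, down to a2, down-right to b3, up to b2 — 6 moves in all.
Check: order respected (1 at step 3, 2 at step 5).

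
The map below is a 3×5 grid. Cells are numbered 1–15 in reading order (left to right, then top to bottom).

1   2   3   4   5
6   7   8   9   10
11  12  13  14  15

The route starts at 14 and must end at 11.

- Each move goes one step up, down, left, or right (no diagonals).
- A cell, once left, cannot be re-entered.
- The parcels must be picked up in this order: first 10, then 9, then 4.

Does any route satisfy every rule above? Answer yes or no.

yes

One route that works: 14 → 15 → 10 → 9 → 4 → 3 → 8 → 13 → 12 → 11.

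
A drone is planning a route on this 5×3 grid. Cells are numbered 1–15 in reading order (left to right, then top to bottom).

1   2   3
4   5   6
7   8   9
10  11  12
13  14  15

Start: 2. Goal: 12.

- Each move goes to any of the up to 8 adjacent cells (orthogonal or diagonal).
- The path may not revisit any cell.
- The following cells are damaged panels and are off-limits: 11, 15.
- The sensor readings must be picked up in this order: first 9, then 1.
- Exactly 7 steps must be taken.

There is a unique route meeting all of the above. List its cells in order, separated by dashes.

The waypoints must appear in the order 9, 1, with no cell reused.
Route from 2: down-right to 6, down to 9, 2× up-left (reaching 1), down to 4, 2× down-right (reaching 12) — 7 moves in all.
Check: order respected (9 at step 2, 1 at step 4); 7 moves as required.

2 - 6 - 9 - 5 - 1 - 4 - 8 - 12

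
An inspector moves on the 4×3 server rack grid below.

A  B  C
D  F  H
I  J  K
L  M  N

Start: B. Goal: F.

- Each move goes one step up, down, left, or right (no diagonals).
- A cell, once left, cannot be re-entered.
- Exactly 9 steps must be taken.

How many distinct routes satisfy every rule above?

8

Need simple routes of exactly 9 moves from B to F (Manhattan distance 1, so 4 moves are spent on a detour and 4 undoing it).
Enumerating: B A D I L M J K H F | B A D I L M N K H F | B A D I L M N K J F | B A D I J M N K H F | B C H K N M J I D F | B C H K N M L I D F | B C H K N M L I J F | B C H K J M L I D F.
That gives 8 routes.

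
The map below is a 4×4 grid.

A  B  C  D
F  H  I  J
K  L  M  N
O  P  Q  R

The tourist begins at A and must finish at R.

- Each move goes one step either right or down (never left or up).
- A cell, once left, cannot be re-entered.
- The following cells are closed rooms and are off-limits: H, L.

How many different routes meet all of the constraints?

5

A right/down-only route from A to R makes exactly 3 down-moves and 3 right-moves in some order.
With no other constraints that would be C(6,3) = 20 routes.
Subtract routes through each blocked cell (inclusion–exclusion for overlaps): − through H: 12 − through L: 9 + through H&L: 6 → 5.
That gives 5 routes.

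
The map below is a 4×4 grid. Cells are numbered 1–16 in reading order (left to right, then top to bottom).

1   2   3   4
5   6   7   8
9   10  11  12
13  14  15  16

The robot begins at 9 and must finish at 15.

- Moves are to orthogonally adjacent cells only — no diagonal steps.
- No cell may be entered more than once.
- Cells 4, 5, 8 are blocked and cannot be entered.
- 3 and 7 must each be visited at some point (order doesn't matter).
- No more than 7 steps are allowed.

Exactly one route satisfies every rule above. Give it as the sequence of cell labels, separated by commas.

Any route must reach 3 and 7 and still end at 15 within 7 moves, so the order of the required stops is forced.
Route from 9: right to 10, 2× up (reaching 2), right to 3, 3× down (reaching 15) — 7 moves in all.
Check: all required cells visited; 7 ≤ 7 moves.

9, 10, 6, 2, 3, 7, 11, 15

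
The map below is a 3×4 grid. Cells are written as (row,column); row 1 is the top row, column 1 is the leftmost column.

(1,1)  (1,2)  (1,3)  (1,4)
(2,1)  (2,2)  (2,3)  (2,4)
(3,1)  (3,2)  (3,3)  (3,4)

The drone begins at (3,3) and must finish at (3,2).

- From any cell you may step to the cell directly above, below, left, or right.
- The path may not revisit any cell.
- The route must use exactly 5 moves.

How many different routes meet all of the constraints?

Need simple routes of exactly 5 moves from (3,3) to (3,2) (Manhattan distance 1, so 2 moves are spent on a detour and 2 undoing it).
Enumerating: (3,3) (2,3) (1,3) (1,2) (2,2) (3,2) | (3,3) (2,3) (2,2) (2,1) (3,1) (3,2) | (3,3) (3,4) (2,4) (2,3) (2,2) (3,2).
That gives 3 routes.

3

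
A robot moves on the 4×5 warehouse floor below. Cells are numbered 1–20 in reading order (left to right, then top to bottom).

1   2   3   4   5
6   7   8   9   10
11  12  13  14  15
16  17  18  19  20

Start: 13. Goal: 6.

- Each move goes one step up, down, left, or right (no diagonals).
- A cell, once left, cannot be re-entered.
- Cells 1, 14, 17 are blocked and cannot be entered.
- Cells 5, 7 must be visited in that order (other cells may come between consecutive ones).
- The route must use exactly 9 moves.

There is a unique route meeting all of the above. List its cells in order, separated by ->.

The waypoints must appear in the order 5, 7, with no cell reused.
Route from 13: up to 8, 2× right (reaching 10), up to 5, 3× left (reaching 2), down to 7, left to 6 — 9 moves in all.
Check: order respected (5 at step 4, 7 at step 8); 9 moves as required.

13 -> 8 -> 9 -> 10 -> 5 -> 4 -> 3 -> 2 -> 7 -> 6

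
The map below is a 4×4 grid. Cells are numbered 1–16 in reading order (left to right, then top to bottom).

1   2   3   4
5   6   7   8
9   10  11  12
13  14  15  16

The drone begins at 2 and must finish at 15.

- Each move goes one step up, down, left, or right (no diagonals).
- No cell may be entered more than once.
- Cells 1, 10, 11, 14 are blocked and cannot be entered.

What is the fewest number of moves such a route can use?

The Manhattan distance from 2 to 15 is |1−4| + |2−3| = 4, so at least 4 moves are needed.
That bound ignores the blocked cells. Measuring each leg by the fewest moves that actually steer around them (2→15: 6) raises the lower bound to 6.
A route of 6 moves exists: 2 → 6 → 7 → 8 → 12 → 16 → 15.
Since 6 matches that lower bound, it is optimal.

6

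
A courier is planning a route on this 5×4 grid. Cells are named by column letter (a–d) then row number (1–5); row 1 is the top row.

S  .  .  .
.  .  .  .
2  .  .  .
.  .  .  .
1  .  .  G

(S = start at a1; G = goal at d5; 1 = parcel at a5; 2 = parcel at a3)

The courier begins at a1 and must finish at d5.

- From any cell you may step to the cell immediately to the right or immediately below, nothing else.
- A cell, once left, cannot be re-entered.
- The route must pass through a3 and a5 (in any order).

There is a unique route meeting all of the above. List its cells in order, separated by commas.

Moves only go right or down, so the column and row indices never decrease.
Route from a1: 4× down (reaching a5), 3× right (reaching d5) — 7 moves in all.
Check: all required cells visited.

a1, a2, a3, a4, a5, b5, c5, d5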